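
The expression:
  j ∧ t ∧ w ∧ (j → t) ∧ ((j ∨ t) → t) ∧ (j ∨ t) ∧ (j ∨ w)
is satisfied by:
  {t: True, j: True, w: True}


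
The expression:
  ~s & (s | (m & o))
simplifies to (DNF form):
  m & o & ~s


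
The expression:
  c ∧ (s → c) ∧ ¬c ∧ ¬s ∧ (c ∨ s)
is never true.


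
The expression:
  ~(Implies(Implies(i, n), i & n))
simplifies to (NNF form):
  ~i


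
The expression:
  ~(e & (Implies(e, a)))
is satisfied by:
  {e: False, a: False}
  {a: True, e: False}
  {e: True, a: False}


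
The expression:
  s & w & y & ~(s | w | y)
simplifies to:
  False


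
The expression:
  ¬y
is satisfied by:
  {y: False}


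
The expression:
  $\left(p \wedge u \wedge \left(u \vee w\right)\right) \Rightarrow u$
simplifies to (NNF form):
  $\text{True}$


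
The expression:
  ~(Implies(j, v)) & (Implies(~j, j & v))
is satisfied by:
  {j: True, v: False}


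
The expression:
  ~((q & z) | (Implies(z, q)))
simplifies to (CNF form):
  z & ~q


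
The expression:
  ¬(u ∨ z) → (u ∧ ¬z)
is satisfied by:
  {z: True, u: True}
  {z: True, u: False}
  {u: True, z: False}


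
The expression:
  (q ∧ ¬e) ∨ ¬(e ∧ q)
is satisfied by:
  {e: False, q: False}
  {q: True, e: False}
  {e: True, q: False}


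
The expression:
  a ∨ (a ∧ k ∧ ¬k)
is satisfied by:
  {a: True}


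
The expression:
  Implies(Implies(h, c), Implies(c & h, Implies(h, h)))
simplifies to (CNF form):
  True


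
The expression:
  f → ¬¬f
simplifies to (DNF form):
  True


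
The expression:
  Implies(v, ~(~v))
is always true.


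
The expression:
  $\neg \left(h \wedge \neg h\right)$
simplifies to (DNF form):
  $\text{True}$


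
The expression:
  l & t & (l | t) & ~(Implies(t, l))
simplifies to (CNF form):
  False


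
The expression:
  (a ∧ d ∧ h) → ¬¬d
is always true.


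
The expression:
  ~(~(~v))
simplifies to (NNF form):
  ~v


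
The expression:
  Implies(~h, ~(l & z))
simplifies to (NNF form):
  h | ~l | ~z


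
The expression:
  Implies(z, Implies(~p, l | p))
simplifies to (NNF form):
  l | p | ~z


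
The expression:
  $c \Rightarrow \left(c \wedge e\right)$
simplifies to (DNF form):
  $e \vee \neg c$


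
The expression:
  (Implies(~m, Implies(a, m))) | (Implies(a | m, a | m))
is always true.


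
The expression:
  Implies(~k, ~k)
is always true.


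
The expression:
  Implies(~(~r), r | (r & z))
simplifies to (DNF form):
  True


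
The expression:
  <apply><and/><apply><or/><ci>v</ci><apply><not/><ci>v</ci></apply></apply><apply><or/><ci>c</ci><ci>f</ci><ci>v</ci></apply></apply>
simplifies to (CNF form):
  <apply><or/><ci>c</ci><ci>f</ci><ci>v</ci></apply>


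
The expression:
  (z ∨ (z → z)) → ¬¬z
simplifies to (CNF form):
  z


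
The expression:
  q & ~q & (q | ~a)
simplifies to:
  False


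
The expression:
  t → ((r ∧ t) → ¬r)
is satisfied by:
  {t: False, r: False}
  {r: True, t: False}
  {t: True, r: False}


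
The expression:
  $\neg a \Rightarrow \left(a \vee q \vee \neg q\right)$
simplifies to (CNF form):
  $\text{True}$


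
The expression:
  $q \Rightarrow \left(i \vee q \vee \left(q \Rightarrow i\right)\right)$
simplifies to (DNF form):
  $\text{True}$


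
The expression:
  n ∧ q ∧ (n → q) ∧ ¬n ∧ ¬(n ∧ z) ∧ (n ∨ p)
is never true.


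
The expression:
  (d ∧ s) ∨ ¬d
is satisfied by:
  {s: True, d: False}
  {d: False, s: False}
  {d: True, s: True}


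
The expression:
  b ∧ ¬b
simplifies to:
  False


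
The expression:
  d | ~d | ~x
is always true.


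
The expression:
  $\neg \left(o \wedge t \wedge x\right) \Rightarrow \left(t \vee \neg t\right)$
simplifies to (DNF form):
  $\text{True}$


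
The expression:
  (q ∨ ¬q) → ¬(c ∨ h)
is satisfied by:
  {h: False, c: False}


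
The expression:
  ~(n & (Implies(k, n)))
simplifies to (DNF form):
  ~n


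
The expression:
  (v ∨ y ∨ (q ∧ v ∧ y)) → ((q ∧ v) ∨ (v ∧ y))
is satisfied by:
  {q: True, y: False, v: False}
  {q: False, y: False, v: False}
  {v: True, q: True, y: False}
  {y: True, v: True, q: True}
  {y: True, v: True, q: False}


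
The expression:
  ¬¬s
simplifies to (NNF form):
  s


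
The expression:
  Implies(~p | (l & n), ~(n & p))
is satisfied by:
  {l: False, p: False, n: False}
  {n: True, l: False, p: False}
  {p: True, l: False, n: False}
  {n: True, p: True, l: False}
  {l: True, n: False, p: False}
  {n: True, l: True, p: False}
  {p: True, l: True, n: False}


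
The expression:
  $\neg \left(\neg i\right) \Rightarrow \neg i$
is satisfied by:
  {i: False}


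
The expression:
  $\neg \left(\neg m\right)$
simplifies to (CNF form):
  $m$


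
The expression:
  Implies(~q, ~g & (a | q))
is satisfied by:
  {q: True, a: True, g: False}
  {q: True, a: False, g: False}
  {q: True, g: True, a: True}
  {q: True, g: True, a: False}
  {a: True, g: False, q: False}


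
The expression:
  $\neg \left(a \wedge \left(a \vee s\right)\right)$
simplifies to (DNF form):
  $\neg a$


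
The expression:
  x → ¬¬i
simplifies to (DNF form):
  i ∨ ¬x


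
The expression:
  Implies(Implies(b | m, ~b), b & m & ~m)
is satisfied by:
  {b: True}


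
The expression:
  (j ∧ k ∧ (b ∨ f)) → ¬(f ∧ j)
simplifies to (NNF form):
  ¬f ∨ ¬j ∨ ¬k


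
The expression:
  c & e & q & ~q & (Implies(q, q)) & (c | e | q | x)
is never true.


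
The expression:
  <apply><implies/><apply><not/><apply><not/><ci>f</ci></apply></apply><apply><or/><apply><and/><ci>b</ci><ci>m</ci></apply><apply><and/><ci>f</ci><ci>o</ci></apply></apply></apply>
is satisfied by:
  {b: True, o: True, m: True, f: False}
  {b: True, o: True, m: False, f: False}
  {o: True, m: True, b: False, f: False}
  {o: True, b: False, m: False, f: False}
  {b: True, m: True, o: False, f: False}
  {b: True, m: False, o: False, f: False}
  {m: True, b: False, o: False, f: False}
  {m: False, b: False, o: False, f: False}
  {f: True, b: True, o: True, m: True}
  {f: True, b: True, o: True, m: False}
  {f: True, o: True, m: True, b: False}
  {f: True, o: True, m: False, b: False}
  {f: True, b: True, m: True, o: False}


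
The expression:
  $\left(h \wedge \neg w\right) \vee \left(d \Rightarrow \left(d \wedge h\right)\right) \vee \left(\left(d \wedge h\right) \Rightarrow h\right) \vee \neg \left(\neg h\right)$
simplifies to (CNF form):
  $\text{True}$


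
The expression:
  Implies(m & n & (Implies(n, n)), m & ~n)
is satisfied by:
  {m: False, n: False}
  {n: True, m: False}
  {m: True, n: False}


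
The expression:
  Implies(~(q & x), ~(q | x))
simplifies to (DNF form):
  (q & x) | (~q & ~x)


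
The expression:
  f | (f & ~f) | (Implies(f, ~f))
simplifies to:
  True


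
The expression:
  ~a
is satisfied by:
  {a: False}


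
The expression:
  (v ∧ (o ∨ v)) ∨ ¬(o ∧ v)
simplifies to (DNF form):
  True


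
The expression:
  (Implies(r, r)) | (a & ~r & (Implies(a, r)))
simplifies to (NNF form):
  True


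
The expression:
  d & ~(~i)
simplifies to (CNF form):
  d & i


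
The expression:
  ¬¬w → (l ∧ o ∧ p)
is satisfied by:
  {l: True, o: True, p: True, w: False}
  {l: True, o: True, p: False, w: False}
  {l: True, p: True, o: False, w: False}
  {l: True, p: False, o: False, w: False}
  {o: True, p: True, l: False, w: False}
  {o: True, l: False, p: False, w: False}
  {o: False, p: True, l: False, w: False}
  {o: False, l: False, p: False, w: False}
  {l: True, w: True, o: True, p: True}


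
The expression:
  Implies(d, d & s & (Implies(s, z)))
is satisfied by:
  {z: True, s: True, d: False}
  {z: True, s: False, d: False}
  {s: True, z: False, d: False}
  {z: False, s: False, d: False}
  {d: True, z: True, s: True}


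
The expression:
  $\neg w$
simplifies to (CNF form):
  $\neg w$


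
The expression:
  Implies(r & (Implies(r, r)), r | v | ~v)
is always true.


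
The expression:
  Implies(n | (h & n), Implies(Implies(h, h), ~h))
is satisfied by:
  {h: False, n: False}
  {n: True, h: False}
  {h: True, n: False}


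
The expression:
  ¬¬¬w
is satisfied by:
  {w: False}


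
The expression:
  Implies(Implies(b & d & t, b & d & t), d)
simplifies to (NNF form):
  d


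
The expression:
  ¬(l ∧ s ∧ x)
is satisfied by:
  {l: False, x: False, s: False}
  {s: True, l: False, x: False}
  {x: True, l: False, s: False}
  {s: True, x: True, l: False}
  {l: True, s: False, x: False}
  {s: True, l: True, x: False}
  {x: True, l: True, s: False}


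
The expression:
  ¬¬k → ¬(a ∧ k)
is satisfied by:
  {k: False, a: False}
  {a: True, k: False}
  {k: True, a: False}


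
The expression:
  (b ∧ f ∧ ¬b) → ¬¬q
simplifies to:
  True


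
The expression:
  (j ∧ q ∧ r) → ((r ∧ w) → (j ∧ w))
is always true.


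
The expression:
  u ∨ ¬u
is always true.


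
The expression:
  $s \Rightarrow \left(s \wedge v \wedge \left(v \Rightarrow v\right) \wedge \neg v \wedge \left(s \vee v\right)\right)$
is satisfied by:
  {s: False}


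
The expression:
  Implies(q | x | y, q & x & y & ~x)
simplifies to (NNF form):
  ~q & ~x & ~y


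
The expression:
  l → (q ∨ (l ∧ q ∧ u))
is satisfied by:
  {q: True, l: False}
  {l: False, q: False}
  {l: True, q: True}


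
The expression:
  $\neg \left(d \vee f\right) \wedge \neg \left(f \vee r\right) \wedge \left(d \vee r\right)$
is never true.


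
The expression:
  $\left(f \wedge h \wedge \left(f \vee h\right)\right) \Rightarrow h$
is always true.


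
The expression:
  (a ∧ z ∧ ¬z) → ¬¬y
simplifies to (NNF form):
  True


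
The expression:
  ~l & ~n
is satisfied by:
  {n: False, l: False}


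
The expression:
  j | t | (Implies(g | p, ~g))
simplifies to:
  j | t | ~g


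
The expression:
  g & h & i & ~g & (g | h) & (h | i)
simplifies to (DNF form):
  False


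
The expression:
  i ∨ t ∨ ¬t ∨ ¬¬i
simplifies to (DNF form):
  True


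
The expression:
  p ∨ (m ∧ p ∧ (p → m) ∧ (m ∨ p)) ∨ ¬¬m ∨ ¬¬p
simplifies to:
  m ∨ p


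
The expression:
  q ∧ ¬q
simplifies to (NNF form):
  False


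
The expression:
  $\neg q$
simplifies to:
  $\neg q$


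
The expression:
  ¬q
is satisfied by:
  {q: False}


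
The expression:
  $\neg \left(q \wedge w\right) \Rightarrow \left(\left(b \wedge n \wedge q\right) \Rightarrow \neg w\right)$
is always true.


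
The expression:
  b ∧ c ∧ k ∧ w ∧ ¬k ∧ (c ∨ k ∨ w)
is never true.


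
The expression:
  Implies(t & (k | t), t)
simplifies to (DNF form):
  True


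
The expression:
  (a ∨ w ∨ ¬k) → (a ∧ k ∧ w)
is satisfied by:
  {k: True, w: False, a: False}
  {a: True, w: True, k: True}


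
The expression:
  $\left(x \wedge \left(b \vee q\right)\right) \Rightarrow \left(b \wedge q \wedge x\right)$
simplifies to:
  $\left(b \wedge q\right) \vee \left(\neg b \wedge \neg q\right) \vee \neg x$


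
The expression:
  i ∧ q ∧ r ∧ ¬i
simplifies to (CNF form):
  False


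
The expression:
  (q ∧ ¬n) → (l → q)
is always true.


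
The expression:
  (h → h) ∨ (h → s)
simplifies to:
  True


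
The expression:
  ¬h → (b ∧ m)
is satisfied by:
  {b: True, h: True, m: True}
  {b: True, h: True, m: False}
  {h: True, m: True, b: False}
  {h: True, m: False, b: False}
  {b: True, m: True, h: False}


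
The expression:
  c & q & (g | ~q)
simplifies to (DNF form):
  c & g & q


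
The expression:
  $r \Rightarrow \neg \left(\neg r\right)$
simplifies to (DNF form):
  $\text{True}$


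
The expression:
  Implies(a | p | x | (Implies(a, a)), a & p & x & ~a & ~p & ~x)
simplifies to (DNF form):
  False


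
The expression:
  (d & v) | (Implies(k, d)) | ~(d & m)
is always true.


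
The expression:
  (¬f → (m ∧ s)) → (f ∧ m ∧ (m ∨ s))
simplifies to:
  (f ∧ m) ∨ (¬f ∧ ¬m) ∨ (¬f ∧ ¬s)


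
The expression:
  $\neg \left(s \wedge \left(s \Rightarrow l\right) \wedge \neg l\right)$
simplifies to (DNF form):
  $\text{True}$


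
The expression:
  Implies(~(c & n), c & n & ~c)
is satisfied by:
  {c: True, n: True}


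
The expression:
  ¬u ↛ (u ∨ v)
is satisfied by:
  {u: False, v: False}


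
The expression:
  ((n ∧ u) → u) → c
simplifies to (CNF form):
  c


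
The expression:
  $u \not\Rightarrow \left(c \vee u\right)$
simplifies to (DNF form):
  $\text{False}$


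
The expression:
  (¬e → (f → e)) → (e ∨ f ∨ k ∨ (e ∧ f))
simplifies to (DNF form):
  e ∨ f ∨ k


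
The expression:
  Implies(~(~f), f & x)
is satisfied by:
  {x: True, f: False}
  {f: False, x: False}
  {f: True, x: True}


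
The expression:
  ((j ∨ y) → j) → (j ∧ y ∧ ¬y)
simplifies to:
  y ∧ ¬j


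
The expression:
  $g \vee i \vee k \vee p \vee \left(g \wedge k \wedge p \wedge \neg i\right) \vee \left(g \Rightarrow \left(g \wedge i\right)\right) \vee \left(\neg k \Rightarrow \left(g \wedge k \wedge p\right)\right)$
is always true.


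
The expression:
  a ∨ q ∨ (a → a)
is always true.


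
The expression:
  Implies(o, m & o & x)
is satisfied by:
  {m: True, x: True, o: False}
  {m: True, x: False, o: False}
  {x: True, m: False, o: False}
  {m: False, x: False, o: False}
  {m: True, o: True, x: True}


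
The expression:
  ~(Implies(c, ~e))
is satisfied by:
  {c: True, e: True}


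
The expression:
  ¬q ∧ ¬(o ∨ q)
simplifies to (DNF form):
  ¬o ∧ ¬q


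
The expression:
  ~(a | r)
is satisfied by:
  {r: False, a: False}


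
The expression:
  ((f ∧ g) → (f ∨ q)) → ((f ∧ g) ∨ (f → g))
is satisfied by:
  {g: True, f: False}
  {f: False, g: False}
  {f: True, g: True}


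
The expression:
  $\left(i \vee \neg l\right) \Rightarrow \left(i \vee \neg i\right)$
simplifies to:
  $\text{True}$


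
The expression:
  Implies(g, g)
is always true.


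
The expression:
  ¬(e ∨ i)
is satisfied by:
  {i: False, e: False}


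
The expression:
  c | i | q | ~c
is always true.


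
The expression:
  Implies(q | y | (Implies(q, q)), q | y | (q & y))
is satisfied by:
  {y: True, q: True}
  {y: True, q: False}
  {q: True, y: False}


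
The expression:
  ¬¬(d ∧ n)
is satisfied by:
  {d: True, n: True}


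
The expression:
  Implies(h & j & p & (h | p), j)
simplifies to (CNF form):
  True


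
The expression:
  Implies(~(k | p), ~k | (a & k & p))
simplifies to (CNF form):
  True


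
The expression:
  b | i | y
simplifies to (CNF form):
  b | i | y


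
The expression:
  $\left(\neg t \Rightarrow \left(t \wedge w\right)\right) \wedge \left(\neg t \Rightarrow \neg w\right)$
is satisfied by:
  {t: True}


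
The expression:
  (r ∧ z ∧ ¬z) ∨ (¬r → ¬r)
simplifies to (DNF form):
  True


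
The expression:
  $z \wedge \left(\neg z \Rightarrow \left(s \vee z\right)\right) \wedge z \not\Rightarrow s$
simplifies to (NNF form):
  $z \wedge \neg s$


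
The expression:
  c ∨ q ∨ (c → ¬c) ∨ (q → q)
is always true.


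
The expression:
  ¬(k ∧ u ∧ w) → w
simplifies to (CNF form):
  w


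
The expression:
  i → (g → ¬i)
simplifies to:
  ¬g ∨ ¬i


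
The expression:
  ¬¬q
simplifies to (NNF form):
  q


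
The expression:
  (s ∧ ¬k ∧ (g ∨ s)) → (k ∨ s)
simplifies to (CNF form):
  True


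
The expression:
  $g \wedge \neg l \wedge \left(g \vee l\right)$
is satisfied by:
  {g: True, l: False}


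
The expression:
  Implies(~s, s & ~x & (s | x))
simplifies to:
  s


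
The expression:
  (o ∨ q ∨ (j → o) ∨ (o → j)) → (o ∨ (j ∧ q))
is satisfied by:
  {o: True, j: True, q: True}
  {o: True, j: True, q: False}
  {o: True, q: True, j: False}
  {o: True, q: False, j: False}
  {j: True, q: True, o: False}


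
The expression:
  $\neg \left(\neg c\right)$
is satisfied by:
  {c: True}


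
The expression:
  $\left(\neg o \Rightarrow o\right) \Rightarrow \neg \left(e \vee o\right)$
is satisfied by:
  {o: False}


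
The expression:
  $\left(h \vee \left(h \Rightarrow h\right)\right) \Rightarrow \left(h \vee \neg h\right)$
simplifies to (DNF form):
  $\text{True}$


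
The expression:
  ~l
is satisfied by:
  {l: False}


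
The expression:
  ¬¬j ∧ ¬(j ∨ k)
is never true.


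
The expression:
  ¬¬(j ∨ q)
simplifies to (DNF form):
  j ∨ q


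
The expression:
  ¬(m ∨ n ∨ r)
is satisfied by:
  {n: False, r: False, m: False}


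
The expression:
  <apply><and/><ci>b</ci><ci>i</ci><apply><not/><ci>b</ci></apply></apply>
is never true.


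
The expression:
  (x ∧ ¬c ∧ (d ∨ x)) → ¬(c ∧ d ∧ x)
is always true.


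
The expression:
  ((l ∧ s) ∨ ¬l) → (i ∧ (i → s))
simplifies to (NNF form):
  (i ∧ s) ∨ (l ∧ ¬s)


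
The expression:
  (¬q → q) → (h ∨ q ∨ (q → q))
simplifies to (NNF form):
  True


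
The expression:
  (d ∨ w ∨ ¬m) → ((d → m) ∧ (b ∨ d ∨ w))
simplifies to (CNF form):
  (m ∨ ¬d) ∧ (b ∨ m ∨ w) ∧ (b ∨ m ∨ ¬d) ∧ (m ∨ w ∨ ¬d)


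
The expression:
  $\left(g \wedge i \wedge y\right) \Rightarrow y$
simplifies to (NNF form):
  $\text{True}$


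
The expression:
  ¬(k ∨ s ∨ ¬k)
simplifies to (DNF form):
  False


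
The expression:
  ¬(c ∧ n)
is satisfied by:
  {c: False, n: False}
  {n: True, c: False}
  {c: True, n: False}


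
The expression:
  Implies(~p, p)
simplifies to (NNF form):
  p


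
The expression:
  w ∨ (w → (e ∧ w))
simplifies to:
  True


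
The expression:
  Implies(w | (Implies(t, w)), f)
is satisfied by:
  {f: True, t: True, w: False}
  {f: True, t: False, w: False}
  {w: True, f: True, t: True}
  {w: True, f: True, t: False}
  {t: True, w: False, f: False}


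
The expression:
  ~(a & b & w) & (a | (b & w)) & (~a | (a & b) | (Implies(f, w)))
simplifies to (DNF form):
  (a & b & ~a) | (a & b & ~b) | (a & b & ~w) | (a & w & ~a) | (a & w & ~b) | (a & w & ~w) | (b & w & ~a) | (b & w & ~b) | (b & w & ~w) | (a & ~a & ~f) | (a & ~b & ~f) | (a & ~f & ~w) | (a & b & w & ~a) | (a & b & w & ~b) | (a & b & w & ~w) | (a & b & ~a & ~f) | (a & b & ~b & ~f) | (a & b & ~f & ~w) | (a & w & ~a & ~f) | (a & w & ~b & ~f) | (a & w & ~f & ~w) | (b & w & ~a & ~f) | (b & w & ~b & ~f) | (b & w & ~f & ~w)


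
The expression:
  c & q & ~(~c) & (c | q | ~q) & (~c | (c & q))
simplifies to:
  c & q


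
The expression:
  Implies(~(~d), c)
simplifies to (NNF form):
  c | ~d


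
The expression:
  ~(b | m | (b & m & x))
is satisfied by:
  {b: False, m: False}


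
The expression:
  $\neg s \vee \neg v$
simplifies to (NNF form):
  $\neg s \vee \neg v$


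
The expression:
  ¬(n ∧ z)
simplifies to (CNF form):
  ¬n ∨ ¬z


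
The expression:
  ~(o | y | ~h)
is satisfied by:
  {h: True, y: False, o: False}


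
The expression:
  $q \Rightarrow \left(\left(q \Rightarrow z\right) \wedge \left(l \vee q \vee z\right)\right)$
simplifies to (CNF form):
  $z \vee \neg q$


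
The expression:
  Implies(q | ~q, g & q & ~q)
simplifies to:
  False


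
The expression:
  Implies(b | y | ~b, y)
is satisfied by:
  {y: True}


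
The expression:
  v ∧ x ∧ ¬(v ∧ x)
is never true.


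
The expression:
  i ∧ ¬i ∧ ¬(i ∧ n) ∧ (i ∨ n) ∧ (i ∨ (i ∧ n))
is never true.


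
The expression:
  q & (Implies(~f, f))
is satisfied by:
  {f: True, q: True}


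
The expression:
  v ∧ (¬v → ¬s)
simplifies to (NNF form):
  v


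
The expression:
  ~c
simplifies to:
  ~c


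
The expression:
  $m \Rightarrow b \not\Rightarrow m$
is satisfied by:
  {m: False}


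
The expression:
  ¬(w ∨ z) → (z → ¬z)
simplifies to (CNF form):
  True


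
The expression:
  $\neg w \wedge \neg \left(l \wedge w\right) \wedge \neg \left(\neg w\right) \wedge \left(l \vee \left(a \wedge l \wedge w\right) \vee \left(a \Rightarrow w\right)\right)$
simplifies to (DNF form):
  $\text{False}$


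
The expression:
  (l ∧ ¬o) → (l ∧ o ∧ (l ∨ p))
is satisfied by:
  {o: True, l: False}
  {l: False, o: False}
  {l: True, o: True}


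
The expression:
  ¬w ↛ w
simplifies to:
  ¬w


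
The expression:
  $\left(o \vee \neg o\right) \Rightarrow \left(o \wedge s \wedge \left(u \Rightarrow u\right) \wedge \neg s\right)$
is never true.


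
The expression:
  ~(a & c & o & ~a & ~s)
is always true.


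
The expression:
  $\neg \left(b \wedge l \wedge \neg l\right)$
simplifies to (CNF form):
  $\text{True}$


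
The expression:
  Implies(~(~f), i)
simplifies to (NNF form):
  i | ~f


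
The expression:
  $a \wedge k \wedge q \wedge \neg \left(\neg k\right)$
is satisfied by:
  {a: True, q: True, k: True}


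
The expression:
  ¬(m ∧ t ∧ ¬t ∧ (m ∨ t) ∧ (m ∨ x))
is always true.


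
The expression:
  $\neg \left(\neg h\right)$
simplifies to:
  $h$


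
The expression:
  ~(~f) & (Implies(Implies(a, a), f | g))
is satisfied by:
  {f: True}


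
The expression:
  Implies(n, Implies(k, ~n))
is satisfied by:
  {k: False, n: False}
  {n: True, k: False}
  {k: True, n: False}


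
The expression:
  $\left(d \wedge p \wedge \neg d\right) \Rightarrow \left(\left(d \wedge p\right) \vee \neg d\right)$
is always true.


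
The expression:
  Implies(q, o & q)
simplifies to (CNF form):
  o | ~q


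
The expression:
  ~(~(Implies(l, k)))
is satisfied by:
  {k: True, l: False}
  {l: False, k: False}
  {l: True, k: True}


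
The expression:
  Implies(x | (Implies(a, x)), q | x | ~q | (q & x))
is always true.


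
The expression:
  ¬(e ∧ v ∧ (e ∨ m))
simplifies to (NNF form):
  ¬e ∨ ¬v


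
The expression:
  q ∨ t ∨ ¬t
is always true.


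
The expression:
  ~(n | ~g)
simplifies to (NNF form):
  g & ~n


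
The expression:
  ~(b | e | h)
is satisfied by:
  {e: False, h: False, b: False}


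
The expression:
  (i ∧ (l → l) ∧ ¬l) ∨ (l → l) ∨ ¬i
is always true.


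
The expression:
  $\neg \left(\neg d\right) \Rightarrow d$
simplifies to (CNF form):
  $\text{True}$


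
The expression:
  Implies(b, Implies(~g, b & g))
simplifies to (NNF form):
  g | ~b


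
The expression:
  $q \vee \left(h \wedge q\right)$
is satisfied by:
  {q: True}


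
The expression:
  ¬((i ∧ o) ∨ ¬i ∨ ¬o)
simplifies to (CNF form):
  False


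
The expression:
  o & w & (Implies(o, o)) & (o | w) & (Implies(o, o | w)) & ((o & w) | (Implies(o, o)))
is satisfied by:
  {w: True, o: True}


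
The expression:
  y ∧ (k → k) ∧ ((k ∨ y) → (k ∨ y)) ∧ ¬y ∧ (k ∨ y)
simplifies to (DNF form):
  False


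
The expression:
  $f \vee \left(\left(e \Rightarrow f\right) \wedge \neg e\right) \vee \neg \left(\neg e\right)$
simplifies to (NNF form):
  $\text{True}$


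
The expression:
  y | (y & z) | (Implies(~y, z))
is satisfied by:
  {y: True, z: True}
  {y: True, z: False}
  {z: True, y: False}


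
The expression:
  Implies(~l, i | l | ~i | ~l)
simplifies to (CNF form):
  True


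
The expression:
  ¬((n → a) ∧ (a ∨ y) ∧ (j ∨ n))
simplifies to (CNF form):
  (¬a ∨ ¬j) ∧ (¬a ∨ ¬n) ∧ (n ∨ ¬a ∨ ¬j) ∧ (n ∨ ¬a ∨ ¬n) ∧ (n ∨ ¬j ∨ ¬y) ∧ (n ∨ ¬n ∨ ¬y) ∧ (¬a ∨ ¬j ∨ ¬y) ∧ (¬a ∨ ¬n ∨ ¬y)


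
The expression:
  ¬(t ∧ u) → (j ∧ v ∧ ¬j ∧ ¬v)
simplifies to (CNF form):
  t ∧ u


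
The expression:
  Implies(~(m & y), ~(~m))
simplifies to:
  m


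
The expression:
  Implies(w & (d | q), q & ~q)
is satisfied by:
  {d: False, w: False, q: False}
  {q: True, d: False, w: False}
  {d: True, q: False, w: False}
  {q: True, d: True, w: False}
  {w: True, q: False, d: False}


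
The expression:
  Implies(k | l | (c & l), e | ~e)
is always true.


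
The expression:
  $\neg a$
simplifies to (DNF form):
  $\neg a$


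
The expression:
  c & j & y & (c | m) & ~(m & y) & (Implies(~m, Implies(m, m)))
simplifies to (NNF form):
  c & j & y & ~m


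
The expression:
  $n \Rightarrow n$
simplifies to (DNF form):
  $\text{True}$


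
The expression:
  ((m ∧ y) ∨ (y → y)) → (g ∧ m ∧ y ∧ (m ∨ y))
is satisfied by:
  {m: True, g: True, y: True}


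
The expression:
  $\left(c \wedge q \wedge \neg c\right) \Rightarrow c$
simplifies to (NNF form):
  $\text{True}$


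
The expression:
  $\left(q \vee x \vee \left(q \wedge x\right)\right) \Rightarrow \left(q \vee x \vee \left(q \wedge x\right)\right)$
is always true.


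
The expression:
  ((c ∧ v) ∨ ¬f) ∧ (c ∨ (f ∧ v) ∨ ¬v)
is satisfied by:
  {c: True, f: False, v: False}
  {f: False, v: False, c: False}
  {c: True, v: True, f: False}
  {c: True, f: True, v: True}


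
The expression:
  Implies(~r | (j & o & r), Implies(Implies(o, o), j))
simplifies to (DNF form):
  j | r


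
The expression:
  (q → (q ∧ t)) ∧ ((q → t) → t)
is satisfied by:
  {t: True}


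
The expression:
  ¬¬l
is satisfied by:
  {l: True}


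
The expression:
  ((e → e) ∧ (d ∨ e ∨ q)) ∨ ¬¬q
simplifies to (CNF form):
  d ∨ e ∨ q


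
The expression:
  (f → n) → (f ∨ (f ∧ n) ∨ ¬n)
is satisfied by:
  {f: True, n: False}
  {n: False, f: False}
  {n: True, f: True}


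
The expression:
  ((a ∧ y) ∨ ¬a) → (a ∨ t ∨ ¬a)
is always true.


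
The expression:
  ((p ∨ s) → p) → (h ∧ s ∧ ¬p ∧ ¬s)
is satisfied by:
  {s: True, p: False}


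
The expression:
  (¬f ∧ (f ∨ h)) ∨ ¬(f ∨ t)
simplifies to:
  ¬f ∧ (h ∨ ¬t)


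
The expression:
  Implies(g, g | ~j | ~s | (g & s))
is always true.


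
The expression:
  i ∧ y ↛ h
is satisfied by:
  {i: True, y: True, h: False}


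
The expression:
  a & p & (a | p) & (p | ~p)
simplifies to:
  a & p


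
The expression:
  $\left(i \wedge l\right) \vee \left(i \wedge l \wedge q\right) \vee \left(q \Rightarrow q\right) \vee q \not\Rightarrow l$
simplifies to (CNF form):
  $\text{True}$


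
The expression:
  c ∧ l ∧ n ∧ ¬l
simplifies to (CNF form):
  False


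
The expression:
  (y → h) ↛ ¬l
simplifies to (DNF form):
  (h ∧ l) ∨ (l ∧ ¬y)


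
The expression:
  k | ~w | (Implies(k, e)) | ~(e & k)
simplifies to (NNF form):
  True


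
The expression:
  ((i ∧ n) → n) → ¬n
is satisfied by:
  {n: False}


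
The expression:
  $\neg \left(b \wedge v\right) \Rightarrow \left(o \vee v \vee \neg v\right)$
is always true.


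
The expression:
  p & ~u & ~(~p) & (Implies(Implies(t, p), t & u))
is never true.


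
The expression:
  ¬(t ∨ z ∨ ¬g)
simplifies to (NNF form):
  g ∧ ¬t ∧ ¬z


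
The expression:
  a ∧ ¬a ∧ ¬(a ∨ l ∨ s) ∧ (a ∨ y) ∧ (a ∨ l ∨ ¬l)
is never true.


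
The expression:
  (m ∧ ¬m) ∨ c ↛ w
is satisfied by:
  {c: True, w: False}


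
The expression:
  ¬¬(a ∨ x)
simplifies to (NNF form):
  a ∨ x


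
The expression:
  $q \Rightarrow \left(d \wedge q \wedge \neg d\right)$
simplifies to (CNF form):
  $\neg q$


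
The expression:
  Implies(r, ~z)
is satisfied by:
  {z: False, r: False}
  {r: True, z: False}
  {z: True, r: False}


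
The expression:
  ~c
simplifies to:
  ~c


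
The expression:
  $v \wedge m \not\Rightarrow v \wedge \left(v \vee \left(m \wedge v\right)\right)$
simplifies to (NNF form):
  $\text{False}$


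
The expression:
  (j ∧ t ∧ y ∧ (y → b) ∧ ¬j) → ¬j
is always true.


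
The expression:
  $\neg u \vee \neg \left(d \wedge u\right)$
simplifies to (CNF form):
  $\neg d \vee \neg u$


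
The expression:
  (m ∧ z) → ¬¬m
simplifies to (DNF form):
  True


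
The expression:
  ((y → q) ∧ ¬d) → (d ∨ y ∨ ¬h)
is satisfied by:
  {y: True, d: True, h: False}
  {y: True, h: False, d: False}
  {d: True, h: False, y: False}
  {d: False, h: False, y: False}
  {y: True, d: True, h: True}
  {y: True, h: True, d: False}
  {d: True, h: True, y: False}


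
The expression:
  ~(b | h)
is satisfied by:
  {h: False, b: False}


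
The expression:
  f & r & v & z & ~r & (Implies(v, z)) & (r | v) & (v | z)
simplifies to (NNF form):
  False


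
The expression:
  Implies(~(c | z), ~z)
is always true.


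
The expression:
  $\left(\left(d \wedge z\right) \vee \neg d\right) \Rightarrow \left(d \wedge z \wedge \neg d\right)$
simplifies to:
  $d \wedge \neg z$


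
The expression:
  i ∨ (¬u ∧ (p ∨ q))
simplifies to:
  i ∨ (p ∧ ¬u) ∨ (q ∧ ¬u)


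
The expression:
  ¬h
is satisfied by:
  {h: False}


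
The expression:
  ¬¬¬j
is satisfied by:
  {j: False}


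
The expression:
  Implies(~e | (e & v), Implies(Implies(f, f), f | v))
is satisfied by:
  {v: True, e: True, f: True}
  {v: True, e: True, f: False}
  {v: True, f: True, e: False}
  {v: True, f: False, e: False}
  {e: True, f: True, v: False}
  {e: True, f: False, v: False}
  {f: True, e: False, v: False}


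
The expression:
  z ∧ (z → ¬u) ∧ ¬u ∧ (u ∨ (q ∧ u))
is never true.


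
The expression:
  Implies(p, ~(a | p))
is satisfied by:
  {p: False}


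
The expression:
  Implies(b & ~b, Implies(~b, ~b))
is always true.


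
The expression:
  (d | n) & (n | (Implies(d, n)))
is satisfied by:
  {n: True}


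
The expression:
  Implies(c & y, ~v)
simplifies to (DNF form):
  ~c | ~v | ~y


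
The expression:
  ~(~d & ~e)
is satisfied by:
  {d: True, e: True}
  {d: True, e: False}
  {e: True, d: False}


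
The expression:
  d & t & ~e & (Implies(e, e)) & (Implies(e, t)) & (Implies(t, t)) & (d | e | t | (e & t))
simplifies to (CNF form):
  d & t & ~e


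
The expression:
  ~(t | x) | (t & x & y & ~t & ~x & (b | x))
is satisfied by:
  {x: False, t: False}


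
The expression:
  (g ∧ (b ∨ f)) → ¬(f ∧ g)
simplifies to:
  ¬f ∨ ¬g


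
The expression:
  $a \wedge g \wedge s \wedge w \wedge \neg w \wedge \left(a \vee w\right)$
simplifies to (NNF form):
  $\text{False}$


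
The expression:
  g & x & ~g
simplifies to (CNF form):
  False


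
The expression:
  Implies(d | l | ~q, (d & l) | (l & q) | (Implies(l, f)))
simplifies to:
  d | f | q | ~l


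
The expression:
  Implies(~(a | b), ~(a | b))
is always true.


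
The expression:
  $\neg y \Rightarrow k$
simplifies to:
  $k \vee y$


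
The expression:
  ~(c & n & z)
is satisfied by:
  {c: False, z: False, n: False}
  {n: True, c: False, z: False}
  {z: True, c: False, n: False}
  {n: True, z: True, c: False}
  {c: True, n: False, z: False}
  {n: True, c: True, z: False}
  {z: True, c: True, n: False}


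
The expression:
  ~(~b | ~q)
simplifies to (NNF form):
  b & q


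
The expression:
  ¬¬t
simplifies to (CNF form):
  t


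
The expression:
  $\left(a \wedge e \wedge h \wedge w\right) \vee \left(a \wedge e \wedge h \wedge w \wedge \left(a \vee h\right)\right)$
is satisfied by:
  {h: True, a: True, e: True, w: True}


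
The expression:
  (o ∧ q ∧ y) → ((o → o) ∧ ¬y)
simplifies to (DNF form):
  ¬o ∨ ¬q ∨ ¬y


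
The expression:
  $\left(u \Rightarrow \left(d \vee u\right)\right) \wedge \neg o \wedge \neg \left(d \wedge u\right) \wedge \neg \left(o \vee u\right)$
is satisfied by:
  {u: False, o: False}


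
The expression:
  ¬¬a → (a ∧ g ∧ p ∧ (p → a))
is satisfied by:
  {p: True, g: True, a: False}
  {p: True, g: False, a: False}
  {g: True, p: False, a: False}
  {p: False, g: False, a: False}
  {a: True, p: True, g: True}


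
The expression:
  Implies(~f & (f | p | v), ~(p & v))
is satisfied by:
  {f: True, p: False, v: False}
  {p: False, v: False, f: False}
  {f: True, v: True, p: False}
  {v: True, p: False, f: False}
  {f: True, p: True, v: False}
  {p: True, f: False, v: False}
  {f: True, v: True, p: True}


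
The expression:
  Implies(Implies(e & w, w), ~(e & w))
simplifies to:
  ~e | ~w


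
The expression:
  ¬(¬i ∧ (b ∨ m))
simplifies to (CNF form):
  (i ∨ ¬b) ∧ (i ∨ ¬m)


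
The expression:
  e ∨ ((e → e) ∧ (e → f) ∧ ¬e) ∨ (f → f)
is always true.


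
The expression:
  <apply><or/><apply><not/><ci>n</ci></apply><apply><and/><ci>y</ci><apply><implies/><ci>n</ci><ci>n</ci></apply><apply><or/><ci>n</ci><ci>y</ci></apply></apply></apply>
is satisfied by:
  {y: True, n: False}
  {n: False, y: False}
  {n: True, y: True}


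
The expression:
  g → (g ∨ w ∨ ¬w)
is always true.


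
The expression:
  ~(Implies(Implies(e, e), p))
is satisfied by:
  {p: False}


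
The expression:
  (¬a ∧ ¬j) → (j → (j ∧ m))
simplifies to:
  True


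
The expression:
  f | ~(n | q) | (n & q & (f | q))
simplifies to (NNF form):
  f | (n & q) | (~n & ~q)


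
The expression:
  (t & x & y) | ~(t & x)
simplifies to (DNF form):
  y | ~t | ~x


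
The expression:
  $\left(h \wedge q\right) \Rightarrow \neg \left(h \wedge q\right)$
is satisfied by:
  {h: False, q: False}
  {q: True, h: False}
  {h: True, q: False}


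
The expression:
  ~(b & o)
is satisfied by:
  {o: False, b: False}
  {b: True, o: False}
  {o: True, b: False}


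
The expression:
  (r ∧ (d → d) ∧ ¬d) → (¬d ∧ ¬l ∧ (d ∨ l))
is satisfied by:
  {d: True, r: False}
  {r: False, d: False}
  {r: True, d: True}


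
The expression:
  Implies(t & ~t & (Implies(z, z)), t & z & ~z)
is always true.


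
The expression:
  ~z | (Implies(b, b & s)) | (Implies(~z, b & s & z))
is always true.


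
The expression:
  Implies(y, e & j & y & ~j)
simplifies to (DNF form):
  ~y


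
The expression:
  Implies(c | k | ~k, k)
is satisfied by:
  {k: True}


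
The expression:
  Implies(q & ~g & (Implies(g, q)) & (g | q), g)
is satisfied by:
  {g: True, q: False}
  {q: False, g: False}
  {q: True, g: True}


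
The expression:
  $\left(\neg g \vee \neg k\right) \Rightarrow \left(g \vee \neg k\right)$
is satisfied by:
  {g: True, k: False}
  {k: False, g: False}
  {k: True, g: True}


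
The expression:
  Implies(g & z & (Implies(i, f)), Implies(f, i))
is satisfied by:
  {i: True, g: False, z: False, f: False}
  {i: False, g: False, z: False, f: False}
  {f: True, i: True, g: False, z: False}
  {f: True, i: False, g: False, z: False}
  {i: True, z: True, f: False, g: False}
  {z: True, f: False, g: False, i: False}
  {f: True, z: True, i: True, g: False}
  {f: True, z: True, i: False, g: False}
  {i: True, g: True, f: False, z: False}
  {g: True, f: False, z: False, i: False}
  {i: True, f: True, g: True, z: False}
  {f: True, g: True, i: False, z: False}
  {i: True, z: True, g: True, f: False}
  {z: True, g: True, f: False, i: False}
  {f: True, z: True, g: True, i: True}


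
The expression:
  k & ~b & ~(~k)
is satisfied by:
  {k: True, b: False}


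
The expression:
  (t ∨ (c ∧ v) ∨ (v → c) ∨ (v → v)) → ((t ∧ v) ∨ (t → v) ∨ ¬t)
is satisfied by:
  {v: True, t: False}
  {t: False, v: False}
  {t: True, v: True}


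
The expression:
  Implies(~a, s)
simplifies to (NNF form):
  a | s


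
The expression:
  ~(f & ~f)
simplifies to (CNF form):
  True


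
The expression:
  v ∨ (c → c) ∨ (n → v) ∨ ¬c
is always true.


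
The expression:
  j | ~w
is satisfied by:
  {j: True, w: False}
  {w: False, j: False}
  {w: True, j: True}


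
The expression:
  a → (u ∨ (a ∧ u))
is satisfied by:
  {u: True, a: False}
  {a: False, u: False}
  {a: True, u: True}


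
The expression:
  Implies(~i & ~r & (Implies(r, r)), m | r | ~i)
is always true.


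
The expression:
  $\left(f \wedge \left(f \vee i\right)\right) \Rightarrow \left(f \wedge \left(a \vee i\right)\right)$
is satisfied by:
  {a: True, i: True, f: False}
  {a: True, i: False, f: False}
  {i: True, a: False, f: False}
  {a: False, i: False, f: False}
  {f: True, a: True, i: True}
  {f: True, a: True, i: False}
  {f: True, i: True, a: False}


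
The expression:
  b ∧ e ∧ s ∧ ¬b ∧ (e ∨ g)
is never true.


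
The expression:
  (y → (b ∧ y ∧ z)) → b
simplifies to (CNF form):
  b ∨ y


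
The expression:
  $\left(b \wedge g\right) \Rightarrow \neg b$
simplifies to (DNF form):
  $\neg b \vee \neg g$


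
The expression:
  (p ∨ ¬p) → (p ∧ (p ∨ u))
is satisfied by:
  {p: True}


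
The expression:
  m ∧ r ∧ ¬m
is never true.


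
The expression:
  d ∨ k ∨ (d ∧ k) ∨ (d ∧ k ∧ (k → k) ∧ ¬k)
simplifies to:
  d ∨ k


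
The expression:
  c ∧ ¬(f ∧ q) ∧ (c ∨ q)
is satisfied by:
  {c: True, q: False, f: False}
  {c: True, f: True, q: False}
  {c: True, q: True, f: False}


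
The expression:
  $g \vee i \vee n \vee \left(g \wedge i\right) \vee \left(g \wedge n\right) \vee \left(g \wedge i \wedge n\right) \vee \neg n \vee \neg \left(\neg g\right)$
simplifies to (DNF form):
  $\text{True}$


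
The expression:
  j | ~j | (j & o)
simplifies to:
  True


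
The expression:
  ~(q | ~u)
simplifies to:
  u & ~q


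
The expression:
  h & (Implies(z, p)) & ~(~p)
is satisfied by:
  {h: True, p: True}


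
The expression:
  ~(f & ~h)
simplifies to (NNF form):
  h | ~f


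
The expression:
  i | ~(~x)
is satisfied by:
  {i: True, x: True}
  {i: True, x: False}
  {x: True, i: False}


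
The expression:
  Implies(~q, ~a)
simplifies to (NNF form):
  q | ~a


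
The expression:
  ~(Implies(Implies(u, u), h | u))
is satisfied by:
  {u: False, h: False}


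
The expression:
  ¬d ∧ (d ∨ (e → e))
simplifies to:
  ¬d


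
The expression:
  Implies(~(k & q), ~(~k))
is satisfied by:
  {k: True}


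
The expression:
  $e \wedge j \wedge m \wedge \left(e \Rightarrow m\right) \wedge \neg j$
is never true.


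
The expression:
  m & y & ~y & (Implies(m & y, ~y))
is never true.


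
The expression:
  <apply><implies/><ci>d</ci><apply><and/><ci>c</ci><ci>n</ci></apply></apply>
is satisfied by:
  {c: True, n: True, d: False}
  {c: True, n: False, d: False}
  {n: True, c: False, d: False}
  {c: False, n: False, d: False}
  {d: True, c: True, n: True}
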